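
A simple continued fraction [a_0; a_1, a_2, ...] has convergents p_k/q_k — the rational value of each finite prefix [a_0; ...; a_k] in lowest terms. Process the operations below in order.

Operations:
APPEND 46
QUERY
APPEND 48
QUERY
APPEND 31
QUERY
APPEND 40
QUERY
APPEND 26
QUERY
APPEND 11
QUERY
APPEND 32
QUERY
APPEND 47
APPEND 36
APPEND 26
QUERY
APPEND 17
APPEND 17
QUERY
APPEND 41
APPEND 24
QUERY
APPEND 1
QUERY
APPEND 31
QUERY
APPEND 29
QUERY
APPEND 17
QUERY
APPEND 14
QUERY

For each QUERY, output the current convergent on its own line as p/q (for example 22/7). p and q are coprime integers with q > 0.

APPEND 46: p_0 = 46·1 + 0 = 46, q_0 = 46·0 + 1 = 1 → 46/1
APPEND 48: p_1 = 48·46 + 1 = 2209, q_1 = 48·1 + 0 = 48 → 2209/48
APPEND 31: p_2 = 31·2209 + 46 = 68525, q_2 = 31·48 + 1 = 1489 → 68525/1489
APPEND 40: p_3 = 40·68525 + 2209 = 2743209, q_3 = 40·1489 + 48 = 59608 → 2743209/59608
APPEND 26: p_4 = 26·2743209 + 68525 = 71391959, q_4 = 26·59608 + 1489 = 1551297 → 71391959/1551297
APPEND 11: p_5 = 11·71391959 + 2743209 = 788054758, q_5 = 11·1551297 + 59608 = 17123875 → 788054758/17123875
APPEND 32: p_6 = 32·788054758 + 71391959 = 25289144215, q_6 = 32·17123875 + 1551297 = 549515297 → 25289144215/549515297
APPEND 47: p_7 = 47·25289144215 + 788054758 = 1189377832863, q_7 = 47·549515297 + 17123875 = 25844342834 → 1189377832863/25844342834
APPEND 36: p_8 = 36·1189377832863 + 25289144215 = 42842891127283, q_8 = 36·25844342834 + 549515297 = 930945857321 → 42842891127283/930945857321
APPEND 26: p_9 = 26·42842891127283 + 1189377832863 = 1115104547142221, q_9 = 26·930945857321 + 25844342834 = 24230436633180 → 1115104547142221/24230436633180
APPEND 17: p_10 = 17·1115104547142221 + 42842891127283 = 18999620192545040, q_10 = 17·24230436633180 + 930945857321 = 412848368621381 → 18999620192545040/412848368621381
APPEND 17: p_11 = 17·18999620192545040 + 1115104547142221 = 324108647820407901, q_11 = 17·412848368621381 + 24230436633180 = 7042652703196657 → 324108647820407901/7042652703196657
APPEND 41: p_12 = 41·324108647820407901 + 18999620192545040 = 13307454180829268981, q_12 = 41·7042652703196657 + 412848368621381 = 289161609199684318 → 13307454180829268981/289161609199684318
APPEND 24: p_13 = 24·13307454180829268981 + 324108647820407901 = 319703008987722863445, q_13 = 24·289161609199684318 + 7042652703196657 = 6946921273495620289 → 319703008987722863445/6946921273495620289
APPEND 1: p_14 = 1·319703008987722863445 + 13307454180829268981 = 333010463168552132426, q_14 = 1·6946921273495620289 + 289161609199684318 = 7236082882695304607 → 333010463168552132426/7236082882695304607
APPEND 31: p_15 = 31·333010463168552132426 + 319703008987722863445 = 10643027367212838968651, q_15 = 31·7236082882695304607 + 6946921273495620289 = 231265490637050063106 → 10643027367212838968651/231265490637050063106
APPEND 29: p_16 = 29·10643027367212838968651 + 333010463168552132426 = 308980804112340882223305, q_16 = 29·231265490637050063106 + 7236082882695304607 = 6713935311357147134681 → 308980804112340882223305/6713935311357147134681
APPEND 17: p_17 = 17·308980804112340882223305 + 10643027367212838968651 = 5263316697277007836764836, q_17 = 17·6713935311357147134681 + 231265490637050063106 = 114368165783708551352683 → 5263316697277007836764836/114368165783708551352683
APPEND 14: p_18 = 14·5263316697277007836764836 + 308980804112340882223305 = 73995414565990450596931009, q_18 = 14·114368165783708551352683 + 6713935311357147134681 = 1607868256283276866072243 → 73995414565990450596931009/1607868256283276866072243

46/1
2209/48
68525/1489
2743209/59608
71391959/1551297
788054758/17123875
25289144215/549515297
1115104547142221/24230436633180
324108647820407901/7042652703196657
319703008987722863445/6946921273495620289
333010463168552132426/7236082882695304607
10643027367212838968651/231265490637050063106
308980804112340882223305/6713935311357147134681
5263316697277007836764836/114368165783708551352683
73995414565990450596931009/1607868256283276866072243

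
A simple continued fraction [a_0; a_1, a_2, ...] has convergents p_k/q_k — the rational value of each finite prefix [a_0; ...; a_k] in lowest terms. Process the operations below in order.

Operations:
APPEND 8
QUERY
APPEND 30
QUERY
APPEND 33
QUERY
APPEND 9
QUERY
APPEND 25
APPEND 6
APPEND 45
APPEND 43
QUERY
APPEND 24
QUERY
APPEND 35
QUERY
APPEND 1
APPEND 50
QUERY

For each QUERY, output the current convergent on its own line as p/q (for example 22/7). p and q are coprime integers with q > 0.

8/1
241/30
7961/991
71890/8949
21186134089/2637289108
508959665367/63356239333
17834774421934/2220105665763
935021478786984/116393200920563

APPEND 8: p_0 = 8·1 + 0 = 8, q_0 = 8·0 + 1 = 1 → 8/1
APPEND 30: p_1 = 30·8 + 1 = 241, q_1 = 30·1 + 0 = 30 → 241/30
APPEND 33: p_2 = 33·241 + 8 = 7961, q_2 = 33·30 + 1 = 991 → 7961/991
APPEND 9: p_3 = 9·7961 + 241 = 71890, q_3 = 9·991 + 30 = 8949 → 71890/8949
APPEND 25: p_4 = 25·71890 + 7961 = 1805211, q_4 = 25·8949 + 991 = 224716 → 1805211/224716
APPEND 6: p_5 = 6·1805211 + 71890 = 10903156, q_5 = 6·224716 + 8949 = 1357245 → 10903156/1357245
APPEND 45: p_6 = 45·10903156 + 1805211 = 492447231, q_6 = 45·1357245 + 224716 = 61300741 → 492447231/61300741
APPEND 43: p_7 = 43·492447231 + 10903156 = 21186134089, q_7 = 43·61300741 + 1357245 = 2637289108 → 21186134089/2637289108
APPEND 24: p_8 = 24·21186134089 + 492447231 = 508959665367, q_8 = 24·2637289108 + 61300741 = 63356239333 → 508959665367/63356239333
APPEND 35: p_9 = 35·508959665367 + 21186134089 = 17834774421934, q_9 = 35·63356239333 + 2637289108 = 2220105665763 → 17834774421934/2220105665763
APPEND 1: p_10 = 1·17834774421934 + 508959665367 = 18343734087301, q_10 = 1·2220105665763 + 63356239333 = 2283461905096 → 18343734087301/2283461905096
APPEND 50: p_11 = 50·18343734087301 + 17834774421934 = 935021478786984, q_11 = 50·2283461905096 + 2220105665763 = 116393200920563 → 935021478786984/116393200920563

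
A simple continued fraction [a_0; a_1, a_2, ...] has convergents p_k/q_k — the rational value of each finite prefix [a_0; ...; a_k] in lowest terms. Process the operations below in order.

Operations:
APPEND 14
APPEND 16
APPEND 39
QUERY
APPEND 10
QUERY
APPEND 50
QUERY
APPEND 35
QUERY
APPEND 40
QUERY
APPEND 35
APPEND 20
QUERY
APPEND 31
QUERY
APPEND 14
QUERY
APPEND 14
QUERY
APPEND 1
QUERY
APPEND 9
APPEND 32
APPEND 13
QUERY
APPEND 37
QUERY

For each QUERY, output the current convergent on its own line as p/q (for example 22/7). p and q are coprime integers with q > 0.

8789/625
88115/6266
4414539/313925
154596980/10993641
6188293739/440059565
4341085850639/308701627885
134790406247654/9585163542851
1891406773317795/134500991227799
26614485232696784/1892599040732037
28505892006014579/2027100031959836
118451429636685463442/8423272520346001805
4391792762874546657773/312307478331341884573

APPEND 14: p_0 = 14·1 + 0 = 14, q_0 = 14·0 + 1 = 1 → 14/1
APPEND 16: p_1 = 16·14 + 1 = 225, q_1 = 16·1 + 0 = 16 → 225/16
APPEND 39: p_2 = 39·225 + 14 = 8789, q_2 = 39·16 + 1 = 625 → 8789/625
APPEND 10: p_3 = 10·8789 + 225 = 88115, q_3 = 10·625 + 16 = 6266 → 88115/6266
APPEND 50: p_4 = 50·88115 + 8789 = 4414539, q_4 = 50·6266 + 625 = 313925 → 4414539/313925
APPEND 35: p_5 = 35·4414539 + 88115 = 154596980, q_5 = 35·313925 + 6266 = 10993641 → 154596980/10993641
APPEND 40: p_6 = 40·154596980 + 4414539 = 6188293739, q_6 = 40·10993641 + 313925 = 440059565 → 6188293739/440059565
APPEND 35: p_7 = 35·6188293739 + 154596980 = 216744877845, q_7 = 35·440059565 + 10993641 = 15413078416 → 216744877845/15413078416
APPEND 20: p_8 = 20·216744877845 + 6188293739 = 4341085850639, q_8 = 20·15413078416 + 440059565 = 308701627885 → 4341085850639/308701627885
APPEND 31: p_9 = 31·4341085850639 + 216744877845 = 134790406247654, q_9 = 31·308701627885 + 15413078416 = 9585163542851 → 134790406247654/9585163542851
APPEND 14: p_10 = 14·134790406247654 + 4341085850639 = 1891406773317795, q_10 = 14·9585163542851 + 308701627885 = 134500991227799 → 1891406773317795/134500991227799
APPEND 14: p_11 = 14·1891406773317795 + 134790406247654 = 26614485232696784, q_11 = 14·134500991227799 + 9585163542851 = 1892599040732037 → 26614485232696784/1892599040732037
APPEND 1: p_12 = 1·26614485232696784 + 1891406773317795 = 28505892006014579, q_12 = 1·1892599040732037 + 134500991227799 = 2027100031959836 → 28505892006014579/2027100031959836
APPEND 9: p_13 = 9·28505892006014579 + 26614485232696784 = 283167513286827995, q_13 = 9·2027100031959836 + 1892599040732037 = 20136499328370561 → 283167513286827995/20136499328370561
APPEND 32: p_14 = 32·283167513286827995 + 28505892006014579 = 9089866317184510419, q_14 = 32·20136499328370561 + 2027100031959836 = 646395078539817788 → 9089866317184510419/646395078539817788
APPEND 13: p_15 = 13·9089866317184510419 + 283167513286827995 = 118451429636685463442, q_15 = 13·646395078539817788 + 20136499328370561 = 8423272520346001805 → 118451429636685463442/8423272520346001805
APPEND 37: p_16 = 37·118451429636685463442 + 9089866317184510419 = 4391792762874546657773, q_16 = 37·8423272520346001805 + 646395078539817788 = 312307478331341884573 → 4391792762874546657773/312307478331341884573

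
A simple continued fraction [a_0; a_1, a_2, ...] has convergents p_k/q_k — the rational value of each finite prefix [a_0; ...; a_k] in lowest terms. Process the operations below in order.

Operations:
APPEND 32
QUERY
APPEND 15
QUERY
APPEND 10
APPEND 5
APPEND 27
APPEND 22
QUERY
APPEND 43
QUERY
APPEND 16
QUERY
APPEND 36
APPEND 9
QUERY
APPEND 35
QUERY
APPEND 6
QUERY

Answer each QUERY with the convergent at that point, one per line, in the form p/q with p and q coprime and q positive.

APPEND 32: p_0 = 32·1 + 0 = 32, q_0 = 32·0 + 1 = 1 → 32/1
APPEND 15: p_1 = 15·32 + 1 = 481, q_1 = 15·1 + 0 = 15 → 481/15
APPEND 10: p_2 = 10·481 + 32 = 4842, q_2 = 10·15 + 1 = 151 → 4842/151
APPEND 5: p_3 = 5·4842 + 481 = 24691, q_3 = 5·151 + 15 = 770 → 24691/770
APPEND 27: p_4 = 27·24691 + 4842 = 671499, q_4 = 27·770 + 151 = 20941 → 671499/20941
APPEND 22: p_5 = 22·671499 + 24691 = 14797669, q_5 = 22·20941 + 770 = 461472 → 14797669/461472
APPEND 43: p_6 = 43·14797669 + 671499 = 636971266, q_6 = 43·461472 + 20941 = 19864237 → 636971266/19864237
APPEND 16: p_7 = 16·636971266 + 14797669 = 10206337925, q_7 = 16·19864237 + 461472 = 318289264 → 10206337925/318289264
APPEND 36: p_8 = 36·10206337925 + 636971266 = 368065136566, q_8 = 36·318289264 + 19864237 = 11478277741 → 368065136566/11478277741
APPEND 9: p_9 = 9·368065136566 + 10206337925 = 3322792567019, q_9 = 9·11478277741 + 318289264 = 103622788933 → 3322792567019/103622788933
APPEND 35: p_10 = 35·3322792567019 + 368065136566 = 116665804982231, q_10 = 35·103622788933 + 11478277741 = 3638275890396 → 116665804982231/3638275890396
APPEND 6: p_11 = 6·116665804982231 + 3322792567019 = 703317622460405, q_11 = 6·3638275890396 + 103622788933 = 21933278131309 → 703317622460405/21933278131309

32/1
481/15
14797669/461472
636971266/19864237
10206337925/318289264
3322792567019/103622788933
116665804982231/3638275890396
703317622460405/21933278131309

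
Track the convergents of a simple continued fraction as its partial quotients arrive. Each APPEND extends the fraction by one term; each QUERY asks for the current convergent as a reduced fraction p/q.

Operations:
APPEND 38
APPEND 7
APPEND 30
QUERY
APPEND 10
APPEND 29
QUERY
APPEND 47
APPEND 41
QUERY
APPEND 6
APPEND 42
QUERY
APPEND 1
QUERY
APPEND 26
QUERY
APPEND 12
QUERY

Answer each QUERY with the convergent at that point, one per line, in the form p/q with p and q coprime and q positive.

8048/211
2349711/61604
4533553435/118859309
1151630739943/30193100387
1178942577717/30909153746
31804137760585/833831097783
382828595704737/10036882327142

APPEND 38: p_0 = 38·1 + 0 = 38, q_0 = 38·0 + 1 = 1 → 38/1
APPEND 7: p_1 = 7·38 + 1 = 267, q_1 = 7·1 + 0 = 7 → 267/7
APPEND 30: p_2 = 30·267 + 38 = 8048, q_2 = 30·7 + 1 = 211 → 8048/211
APPEND 10: p_3 = 10·8048 + 267 = 80747, q_3 = 10·211 + 7 = 2117 → 80747/2117
APPEND 29: p_4 = 29·80747 + 8048 = 2349711, q_4 = 29·2117 + 211 = 61604 → 2349711/61604
APPEND 47: p_5 = 47·2349711 + 80747 = 110517164, q_5 = 47·61604 + 2117 = 2897505 → 110517164/2897505
APPEND 41: p_6 = 41·110517164 + 2349711 = 4533553435, q_6 = 41·2897505 + 61604 = 118859309 → 4533553435/118859309
APPEND 6: p_7 = 6·4533553435 + 110517164 = 27311837774, q_7 = 6·118859309 + 2897505 = 716053359 → 27311837774/716053359
APPEND 42: p_8 = 42·27311837774 + 4533553435 = 1151630739943, q_8 = 42·716053359 + 118859309 = 30193100387 → 1151630739943/30193100387
APPEND 1: p_9 = 1·1151630739943 + 27311837774 = 1178942577717, q_9 = 1·30193100387 + 716053359 = 30909153746 → 1178942577717/30909153746
APPEND 26: p_10 = 26·1178942577717 + 1151630739943 = 31804137760585, q_10 = 26·30909153746 + 30193100387 = 833831097783 → 31804137760585/833831097783
APPEND 12: p_11 = 12·31804137760585 + 1178942577717 = 382828595704737, q_11 = 12·833831097783 + 30909153746 = 10036882327142 → 382828595704737/10036882327142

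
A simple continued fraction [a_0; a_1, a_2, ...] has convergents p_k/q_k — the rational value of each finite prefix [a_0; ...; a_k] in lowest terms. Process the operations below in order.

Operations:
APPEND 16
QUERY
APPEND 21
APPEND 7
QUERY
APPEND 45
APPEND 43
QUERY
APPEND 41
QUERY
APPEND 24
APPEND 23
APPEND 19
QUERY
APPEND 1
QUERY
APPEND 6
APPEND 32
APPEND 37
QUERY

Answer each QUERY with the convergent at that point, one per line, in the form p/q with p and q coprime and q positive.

APPEND 16: p_0 = 16·1 + 0 = 16, q_0 = 16·0 + 1 = 1 → 16/1
APPEND 21: p_1 = 21·16 + 1 = 337, q_1 = 21·1 + 0 = 21 → 337/21
APPEND 7: p_2 = 7·337 + 16 = 2375, q_2 = 7·21 + 1 = 148 → 2375/148
APPEND 45: p_3 = 45·2375 + 337 = 107212, q_3 = 45·148 + 21 = 6681 → 107212/6681
APPEND 43: p_4 = 43·107212 + 2375 = 4612491, q_4 = 43·6681 + 148 = 287431 → 4612491/287431
APPEND 41: p_5 = 41·4612491 + 107212 = 189219343, q_5 = 41·287431 + 6681 = 11791352 → 189219343/11791352
APPEND 24: p_6 = 24·189219343 + 4612491 = 4545876723, q_6 = 24·11791352 + 287431 = 283279879 → 4545876723/283279879
APPEND 23: p_7 = 23·4545876723 + 189219343 = 104744383972, q_7 = 23·283279879 + 11791352 = 6527228569 → 104744383972/6527228569
APPEND 19: p_8 = 19·104744383972 + 4545876723 = 1994689172191, q_8 = 19·6527228569 + 283279879 = 124300622690 → 1994689172191/124300622690
APPEND 1: p_9 = 1·1994689172191 + 104744383972 = 2099433556163, q_9 = 1·124300622690 + 6527228569 = 130827851259 → 2099433556163/130827851259
APPEND 6: p_10 = 6·2099433556163 + 1994689172191 = 14591290509169, q_10 = 6·130827851259 + 124300622690 = 909267730244 → 14591290509169/909267730244
APPEND 32: p_11 = 32·14591290509169 + 2099433556163 = 469020729849571, q_11 = 32·909267730244 + 130827851259 = 29227395219067 → 469020729849571/29227395219067
APPEND 37: p_12 = 37·469020729849571 + 14591290509169 = 17368358294943296, q_12 = 37·29227395219067 + 909267730244 = 1082322890835723 → 17368358294943296/1082322890835723

16/1
2375/148
4612491/287431
189219343/11791352
1994689172191/124300622690
2099433556163/130827851259
17368358294943296/1082322890835723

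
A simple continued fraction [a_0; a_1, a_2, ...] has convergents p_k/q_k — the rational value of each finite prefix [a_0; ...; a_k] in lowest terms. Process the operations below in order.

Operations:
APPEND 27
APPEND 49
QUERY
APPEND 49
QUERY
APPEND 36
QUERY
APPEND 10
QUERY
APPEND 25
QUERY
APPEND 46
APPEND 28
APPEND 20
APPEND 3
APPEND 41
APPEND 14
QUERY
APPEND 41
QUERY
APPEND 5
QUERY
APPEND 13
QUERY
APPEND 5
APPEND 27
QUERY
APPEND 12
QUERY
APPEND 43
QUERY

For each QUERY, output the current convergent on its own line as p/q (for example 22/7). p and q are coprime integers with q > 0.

APPEND 27: p_0 = 27·1 + 0 = 27, q_0 = 27·0 + 1 = 1 → 27/1
APPEND 49: p_1 = 49·27 + 1 = 1324, q_1 = 49·1 + 0 = 49 → 1324/49
APPEND 49: p_2 = 49·1324 + 27 = 64903, q_2 = 49·49 + 1 = 2402 → 64903/2402
APPEND 36: p_3 = 36·64903 + 1324 = 2337832, q_3 = 36·2402 + 49 = 86521 → 2337832/86521
APPEND 10: p_4 = 10·2337832 + 64903 = 23443223, q_4 = 10·86521 + 2402 = 867612 → 23443223/867612
APPEND 25: p_5 = 25·23443223 + 2337832 = 588418407, q_5 = 25·867612 + 86521 = 21776821 → 588418407/21776821
APPEND 46: p_6 = 46·588418407 + 23443223 = 27090689945, q_6 = 46·21776821 + 867612 = 1002601378 → 27090689945/1002601378
APPEND 28: p_7 = 28·27090689945 + 588418407 = 759127736867, q_7 = 28·1002601378 + 21776821 = 28094615405 → 759127736867/28094615405
APPEND 20: p_8 = 20·759127736867 + 27090689945 = 15209645427285, q_8 = 20·28094615405 + 1002601378 = 562894909478 → 15209645427285/562894909478
APPEND 3: p_9 = 3·15209645427285 + 759127736867 = 46388064018722, q_9 = 3·562894909478 + 28094615405 = 1716779343839 → 46388064018722/1716779343839
APPEND 41: p_10 = 41·46388064018722 + 15209645427285 = 1917120270194887, q_10 = 41·1716779343839 + 562894909478 = 70950848006877 → 1917120270194887/70950848006877
APPEND 14: p_11 = 14·1917120270194887 + 46388064018722 = 26886071846747140, q_11 = 14·70950848006877 + 1716779343839 = 995028651440117 → 26886071846747140/995028651440117
APPEND 41: p_12 = 41·26886071846747140 + 1917120270194887 = 1104246065986827627, q_12 = 41·995028651440117 + 70950848006877 = 40867125557051674 → 1104246065986827627/40867125557051674
APPEND 5: p_13 = 5·1104246065986827627 + 26886071846747140 = 5548116401780885275, q_13 = 5·40867125557051674 + 995028651440117 = 205330656436698487 → 5548116401780885275/205330656436698487
APPEND 13: p_14 = 13·5548116401780885275 + 1104246065986827627 = 73229759289138336202, q_14 = 13·205330656436698487 + 40867125557051674 = 2710165659234132005 → 73229759289138336202/2710165659234132005
APPEND 5: p_15 = 5·73229759289138336202 + 5548116401780885275 = 371696912847472566285, q_15 = 5·2710165659234132005 + 205330656436698487 = 13756158952607358512 → 371696912847472566285/13756158952607358512
APPEND 27: p_16 = 27·371696912847472566285 + 73229759289138336202 = 10109046406170897625897, q_16 = 27·13756158952607358512 + 2710165659234132005 = 374126457379632811829 → 10109046406170897625897/374126457379632811829
APPEND 12: p_17 = 12·10109046406170897625897 + 371696912847472566285 = 121680253786898244077049, q_17 = 12·374126457379632811829 + 13756158952607358512 = 4503273647508201100460 → 121680253786898244077049/4503273647508201100460
APPEND 43: p_18 = 43·121680253786898244077049 + 10109046406170897625897 = 5242359959242795392939004, q_18 = 43·4503273647508201100460 + 374126457379632811829 = 194014893300232280131609 → 5242359959242795392939004/194014893300232280131609

1324/49
64903/2402
2337832/86521
23443223/867612
588418407/21776821
26886071846747140/995028651440117
1104246065986827627/40867125557051674
5548116401780885275/205330656436698487
73229759289138336202/2710165659234132005
10109046406170897625897/374126457379632811829
121680253786898244077049/4503273647508201100460
5242359959242795392939004/194014893300232280131609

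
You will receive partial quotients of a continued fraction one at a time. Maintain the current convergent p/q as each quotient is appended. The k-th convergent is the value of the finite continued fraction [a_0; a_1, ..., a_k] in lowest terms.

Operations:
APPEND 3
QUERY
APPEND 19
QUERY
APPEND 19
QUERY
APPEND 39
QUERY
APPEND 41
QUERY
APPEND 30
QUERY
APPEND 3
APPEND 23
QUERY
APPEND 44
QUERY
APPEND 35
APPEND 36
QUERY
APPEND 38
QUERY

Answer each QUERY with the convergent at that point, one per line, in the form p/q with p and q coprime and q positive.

3/1
58/19
1105/362
43153/14137
1770378/579979
53154493/17413507
3761533204/1232285007
165668694833/54273360808
209043639379757/68483070239140
7949460462283125/2604257469000607

APPEND 3: p_0 = 3·1 + 0 = 3, q_0 = 3·0 + 1 = 1 → 3/1
APPEND 19: p_1 = 19·3 + 1 = 58, q_1 = 19·1 + 0 = 19 → 58/19
APPEND 19: p_2 = 19·58 + 3 = 1105, q_2 = 19·19 + 1 = 362 → 1105/362
APPEND 39: p_3 = 39·1105 + 58 = 43153, q_3 = 39·362 + 19 = 14137 → 43153/14137
APPEND 41: p_4 = 41·43153 + 1105 = 1770378, q_4 = 41·14137 + 362 = 579979 → 1770378/579979
APPEND 30: p_5 = 30·1770378 + 43153 = 53154493, q_5 = 30·579979 + 14137 = 17413507 → 53154493/17413507
APPEND 3: p_6 = 3·53154493 + 1770378 = 161233857, q_6 = 3·17413507 + 579979 = 52820500 → 161233857/52820500
APPEND 23: p_7 = 23·161233857 + 53154493 = 3761533204, q_7 = 23·52820500 + 17413507 = 1232285007 → 3761533204/1232285007
APPEND 44: p_8 = 44·3761533204 + 161233857 = 165668694833, q_8 = 44·1232285007 + 52820500 = 54273360808 → 165668694833/54273360808
APPEND 35: p_9 = 35·165668694833 + 3761533204 = 5802165852359, q_9 = 35·54273360808 + 1232285007 = 1900799913287 → 5802165852359/1900799913287
APPEND 36: p_10 = 36·5802165852359 + 165668694833 = 209043639379757, q_10 = 36·1900799913287 + 54273360808 = 68483070239140 → 209043639379757/68483070239140
APPEND 38: p_11 = 38·209043639379757 + 5802165852359 = 7949460462283125, q_11 = 38·68483070239140 + 1900799913287 = 2604257469000607 → 7949460462283125/2604257469000607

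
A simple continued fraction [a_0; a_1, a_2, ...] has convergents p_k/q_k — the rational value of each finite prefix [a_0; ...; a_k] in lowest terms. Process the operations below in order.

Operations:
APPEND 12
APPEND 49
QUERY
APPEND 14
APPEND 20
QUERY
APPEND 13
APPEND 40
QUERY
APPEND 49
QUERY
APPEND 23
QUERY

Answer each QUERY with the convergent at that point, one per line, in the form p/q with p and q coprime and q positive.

APPEND 12: p_0 = 12·1 + 0 = 12, q_0 = 12·0 + 1 = 1 → 12/1
APPEND 49: p_1 = 49·12 + 1 = 589, q_1 = 49·1 + 0 = 49 → 589/49
APPEND 14: p_2 = 14·589 + 12 = 8258, q_2 = 14·49 + 1 = 687 → 8258/687
APPEND 20: p_3 = 20·8258 + 589 = 165749, q_3 = 20·687 + 49 = 13789 → 165749/13789
APPEND 13: p_4 = 13·165749 + 8258 = 2162995, q_4 = 13·13789 + 687 = 179944 → 2162995/179944
APPEND 40: p_5 = 40·2162995 + 165749 = 86685549, q_5 = 40·179944 + 13789 = 7211549 → 86685549/7211549
APPEND 49: p_6 = 49·86685549 + 2162995 = 4249754896, q_6 = 49·7211549 + 179944 = 353545845 → 4249754896/353545845
APPEND 23: p_7 = 23·4249754896 + 86685549 = 97831048157, q_7 = 23·353545845 + 7211549 = 8138765984 → 97831048157/8138765984

589/49
165749/13789
86685549/7211549
4249754896/353545845
97831048157/8138765984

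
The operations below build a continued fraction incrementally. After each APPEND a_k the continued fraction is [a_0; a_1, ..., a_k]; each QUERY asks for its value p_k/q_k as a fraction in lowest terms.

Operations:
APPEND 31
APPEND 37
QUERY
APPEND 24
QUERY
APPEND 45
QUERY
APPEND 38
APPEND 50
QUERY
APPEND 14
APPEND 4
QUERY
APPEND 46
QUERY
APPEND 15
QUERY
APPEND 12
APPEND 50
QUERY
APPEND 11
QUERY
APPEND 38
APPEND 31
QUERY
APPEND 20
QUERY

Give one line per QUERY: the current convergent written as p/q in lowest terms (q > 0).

1148/37
27583/889
1242383/40042
2363149233/76164292
134888458829/4347454584
6238000433533/201050733437
93704894961824/3020108456139
56628541893732874/1825137718811389
624044657571037035/20112957259132384
737504136074958383359/23769755877800233795
14773853047028760807384/476161235069570517881

APPEND 31: p_0 = 31·1 + 0 = 31, q_0 = 31·0 + 1 = 1 → 31/1
APPEND 37: p_1 = 37·31 + 1 = 1148, q_1 = 37·1 + 0 = 37 → 1148/37
APPEND 24: p_2 = 24·1148 + 31 = 27583, q_2 = 24·37 + 1 = 889 → 27583/889
APPEND 45: p_3 = 45·27583 + 1148 = 1242383, q_3 = 45·889 + 37 = 40042 → 1242383/40042
APPEND 38: p_4 = 38·1242383 + 27583 = 47238137, q_4 = 38·40042 + 889 = 1522485 → 47238137/1522485
APPEND 50: p_5 = 50·47238137 + 1242383 = 2363149233, q_5 = 50·1522485 + 40042 = 76164292 → 2363149233/76164292
APPEND 14: p_6 = 14·2363149233 + 47238137 = 33131327399, q_6 = 14·76164292 + 1522485 = 1067822573 → 33131327399/1067822573
APPEND 4: p_7 = 4·33131327399 + 2363149233 = 134888458829, q_7 = 4·1067822573 + 76164292 = 4347454584 → 134888458829/4347454584
APPEND 46: p_8 = 46·134888458829 + 33131327399 = 6238000433533, q_8 = 46·4347454584 + 1067822573 = 201050733437 → 6238000433533/201050733437
APPEND 15: p_9 = 15·6238000433533 + 134888458829 = 93704894961824, q_9 = 15·201050733437 + 4347454584 = 3020108456139 → 93704894961824/3020108456139
APPEND 12: p_10 = 12·93704894961824 + 6238000433533 = 1130696739975421, q_10 = 12·3020108456139 + 201050733437 = 36442352207105 → 1130696739975421/36442352207105
APPEND 50: p_11 = 50·1130696739975421 + 93704894961824 = 56628541893732874, q_11 = 50·36442352207105 + 3020108456139 = 1825137718811389 → 56628541893732874/1825137718811389
APPEND 11: p_12 = 11·56628541893732874 + 1130696739975421 = 624044657571037035, q_12 = 11·1825137718811389 + 36442352207105 = 20112957259132384 → 624044657571037035/20112957259132384
APPEND 38: p_13 = 38·624044657571037035 + 56628541893732874 = 23770325529593140204, q_13 = 38·20112957259132384 + 1825137718811389 = 766117513565841981 → 23770325529593140204/766117513565841981
APPEND 31: p_14 = 31·23770325529593140204 + 624044657571037035 = 737504136074958383359, q_14 = 31·766117513565841981 + 20112957259132384 = 23769755877800233795 → 737504136074958383359/23769755877800233795
APPEND 20: p_15 = 20·737504136074958383359 + 23770325529593140204 = 14773853047028760807384, q_15 = 20·23769755877800233795 + 766117513565841981 = 476161235069570517881 → 14773853047028760807384/476161235069570517881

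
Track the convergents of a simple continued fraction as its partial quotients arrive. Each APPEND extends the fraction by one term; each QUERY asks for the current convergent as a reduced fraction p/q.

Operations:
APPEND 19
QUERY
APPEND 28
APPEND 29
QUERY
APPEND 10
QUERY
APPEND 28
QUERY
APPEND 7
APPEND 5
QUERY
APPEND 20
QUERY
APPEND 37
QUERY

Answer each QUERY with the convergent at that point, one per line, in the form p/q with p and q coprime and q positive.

19/1
15476/813
155293/8158
4363680/229237
157868945/8293322
3188079953/167479257
118116827206/6205025831

APPEND 19: p_0 = 19·1 + 0 = 19, q_0 = 19·0 + 1 = 1 → 19/1
APPEND 28: p_1 = 28·19 + 1 = 533, q_1 = 28·1 + 0 = 28 → 533/28
APPEND 29: p_2 = 29·533 + 19 = 15476, q_2 = 29·28 + 1 = 813 → 15476/813
APPEND 10: p_3 = 10·15476 + 533 = 155293, q_3 = 10·813 + 28 = 8158 → 155293/8158
APPEND 28: p_4 = 28·155293 + 15476 = 4363680, q_4 = 28·8158 + 813 = 229237 → 4363680/229237
APPEND 7: p_5 = 7·4363680 + 155293 = 30701053, q_5 = 7·229237 + 8158 = 1612817 → 30701053/1612817
APPEND 5: p_6 = 5·30701053 + 4363680 = 157868945, q_6 = 5·1612817 + 229237 = 8293322 → 157868945/8293322
APPEND 20: p_7 = 20·157868945 + 30701053 = 3188079953, q_7 = 20·8293322 + 1612817 = 167479257 → 3188079953/167479257
APPEND 37: p_8 = 37·3188079953 + 157868945 = 118116827206, q_8 = 37·167479257 + 8293322 = 6205025831 → 118116827206/6205025831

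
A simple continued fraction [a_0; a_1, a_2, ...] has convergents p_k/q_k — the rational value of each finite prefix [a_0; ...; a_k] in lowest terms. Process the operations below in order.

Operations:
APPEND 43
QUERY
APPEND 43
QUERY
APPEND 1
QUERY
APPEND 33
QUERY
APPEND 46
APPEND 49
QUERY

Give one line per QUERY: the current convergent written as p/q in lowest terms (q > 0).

APPEND 43: p_0 = 43·1 + 0 = 43, q_0 = 43·0 + 1 = 1 → 43/1
APPEND 43: p_1 = 43·43 + 1 = 1850, q_1 = 43·1 + 0 = 43 → 1850/43
APPEND 1: p_2 = 1·1850 + 43 = 1893, q_2 = 1·43 + 1 = 44 → 1893/44
APPEND 33: p_3 = 33·1893 + 1850 = 64319, q_3 = 33·44 + 43 = 1495 → 64319/1495
APPEND 46: p_4 = 46·64319 + 1893 = 2960567, q_4 = 46·1495 + 44 = 68814 → 2960567/68814
APPEND 49: p_5 = 49·2960567 + 64319 = 145132102, q_5 = 49·68814 + 1495 = 3373381 → 145132102/3373381

43/1
1850/43
1893/44
64319/1495
145132102/3373381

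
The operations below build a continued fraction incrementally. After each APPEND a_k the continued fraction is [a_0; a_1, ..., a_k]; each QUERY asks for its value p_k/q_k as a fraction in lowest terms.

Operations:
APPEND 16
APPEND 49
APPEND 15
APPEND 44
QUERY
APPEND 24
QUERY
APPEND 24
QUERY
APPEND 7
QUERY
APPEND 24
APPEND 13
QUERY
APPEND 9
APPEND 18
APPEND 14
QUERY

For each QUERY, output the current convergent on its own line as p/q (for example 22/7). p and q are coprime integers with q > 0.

519589/32433
12481927/779128
300085837/18731505
2113082786/131899663
665296027899/41528104084
1537099760309962/95946520280945

APPEND 16: p_0 = 16·1 + 0 = 16, q_0 = 16·0 + 1 = 1 → 16/1
APPEND 49: p_1 = 49·16 + 1 = 785, q_1 = 49·1 + 0 = 49 → 785/49
APPEND 15: p_2 = 15·785 + 16 = 11791, q_2 = 15·49 + 1 = 736 → 11791/736
APPEND 44: p_3 = 44·11791 + 785 = 519589, q_3 = 44·736 + 49 = 32433 → 519589/32433
APPEND 24: p_4 = 24·519589 + 11791 = 12481927, q_4 = 24·32433 + 736 = 779128 → 12481927/779128
APPEND 24: p_5 = 24·12481927 + 519589 = 300085837, q_5 = 24·779128 + 32433 = 18731505 → 300085837/18731505
APPEND 7: p_6 = 7·300085837 + 12481927 = 2113082786, q_6 = 7·18731505 + 779128 = 131899663 → 2113082786/131899663
APPEND 24: p_7 = 24·2113082786 + 300085837 = 51014072701, q_7 = 24·131899663 + 18731505 = 3184323417 → 51014072701/3184323417
APPEND 13: p_8 = 13·51014072701 + 2113082786 = 665296027899, q_8 = 13·3184323417 + 131899663 = 41528104084 → 665296027899/41528104084
APPEND 9: p_9 = 9·665296027899 + 51014072701 = 6038678323792, q_9 = 9·41528104084 + 3184323417 = 376937260173 → 6038678323792/376937260173
APPEND 18: p_10 = 18·6038678323792 + 665296027899 = 109361505856155, q_10 = 18·376937260173 + 41528104084 = 6826398787198 → 109361505856155/6826398787198
APPEND 14: p_11 = 14·109361505856155 + 6038678323792 = 1537099760309962, q_11 = 14·6826398787198 + 376937260173 = 95946520280945 → 1537099760309962/95946520280945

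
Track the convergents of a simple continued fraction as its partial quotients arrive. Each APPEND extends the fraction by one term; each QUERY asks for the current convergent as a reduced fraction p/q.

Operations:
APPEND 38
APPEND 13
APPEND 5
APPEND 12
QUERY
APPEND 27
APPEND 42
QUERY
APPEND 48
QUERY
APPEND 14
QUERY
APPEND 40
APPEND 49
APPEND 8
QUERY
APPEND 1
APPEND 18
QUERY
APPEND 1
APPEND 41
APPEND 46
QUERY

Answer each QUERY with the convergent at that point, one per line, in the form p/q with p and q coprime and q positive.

APPEND 38: p_0 = 38·1 + 0 = 38, q_0 = 38·0 + 1 = 1 → 38/1
APPEND 13: p_1 = 13·38 + 1 = 495, q_1 = 13·1 + 0 = 13 → 495/13
APPEND 5: p_2 = 5·495 + 38 = 2513, q_2 = 5·13 + 1 = 66 → 2513/66
APPEND 12: p_3 = 12·2513 + 495 = 30651, q_3 = 12·66 + 13 = 805 → 30651/805
APPEND 27: p_4 = 27·30651 + 2513 = 830090, q_4 = 27·805 + 66 = 21801 → 830090/21801
APPEND 42: p_5 = 42·830090 + 30651 = 34894431, q_5 = 42·21801 + 805 = 916447 → 34894431/916447
APPEND 48: p_6 = 48·34894431 + 830090 = 1675762778, q_6 = 48·916447 + 21801 = 44011257 → 1675762778/44011257
APPEND 14: p_7 = 14·1675762778 + 34894431 = 23495573323, q_7 = 14·44011257 + 916447 = 617074045 → 23495573323/617074045
APPEND 40: p_8 = 40·23495573323 + 1675762778 = 941498695698, q_8 = 40·617074045 + 44011257 = 24726973057 → 941498695698/24726973057
APPEND 49: p_9 = 49·941498695698 + 23495573323 = 46156931662525, q_9 = 49·24726973057 + 617074045 = 1212238753838 → 46156931662525/1212238753838
APPEND 8: p_10 = 8·46156931662525 + 941498695698 = 370196951995898, q_10 = 8·1212238753838 + 24726973057 = 9722637003761 → 370196951995898/9722637003761
APPEND 1: p_11 = 1·370196951995898 + 46156931662525 = 416353883658423, q_11 = 1·9722637003761 + 1212238753838 = 10934875757599 → 416353883658423/10934875757599
APPEND 18: p_12 = 18·416353883658423 + 370196951995898 = 7864566857847512, q_12 = 18·10934875757599 + 9722637003761 = 206550400640543 → 7864566857847512/206550400640543
APPEND 1: p_13 = 1·7864566857847512 + 416353883658423 = 8280920741505935, q_13 = 1·206550400640543 + 10934875757599 = 217485276398142 → 8280920741505935/217485276398142
APPEND 41: p_14 = 41·8280920741505935 + 7864566857847512 = 347382317259590847, q_14 = 41·217485276398142 + 206550400640543 = 9123446732964365 → 347382317259590847/9123446732964365
APPEND 46: p_15 = 46·347382317259590847 + 8280920741505935 = 15987867514682684897, q_15 = 46·9123446732964365 + 217485276398142 = 419896034992758932 → 15987867514682684897/419896034992758932

30651/805
34894431/916447
1675762778/44011257
23495573323/617074045
370196951995898/9722637003761
7864566857847512/206550400640543
15987867514682684897/419896034992758932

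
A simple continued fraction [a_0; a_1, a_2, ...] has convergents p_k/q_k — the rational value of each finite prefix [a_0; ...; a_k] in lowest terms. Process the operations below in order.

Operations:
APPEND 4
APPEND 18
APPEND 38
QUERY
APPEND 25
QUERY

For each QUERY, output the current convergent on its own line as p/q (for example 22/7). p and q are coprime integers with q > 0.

APPEND 4: p_0 = 4·1 + 0 = 4, q_0 = 4·0 + 1 = 1 → 4/1
APPEND 18: p_1 = 18·4 + 1 = 73, q_1 = 18·1 + 0 = 18 → 73/18
APPEND 38: p_2 = 38·73 + 4 = 2778, q_2 = 38·18 + 1 = 685 → 2778/685
APPEND 25: p_3 = 25·2778 + 73 = 69523, q_3 = 25·685 + 18 = 17143 → 69523/17143

2778/685
69523/17143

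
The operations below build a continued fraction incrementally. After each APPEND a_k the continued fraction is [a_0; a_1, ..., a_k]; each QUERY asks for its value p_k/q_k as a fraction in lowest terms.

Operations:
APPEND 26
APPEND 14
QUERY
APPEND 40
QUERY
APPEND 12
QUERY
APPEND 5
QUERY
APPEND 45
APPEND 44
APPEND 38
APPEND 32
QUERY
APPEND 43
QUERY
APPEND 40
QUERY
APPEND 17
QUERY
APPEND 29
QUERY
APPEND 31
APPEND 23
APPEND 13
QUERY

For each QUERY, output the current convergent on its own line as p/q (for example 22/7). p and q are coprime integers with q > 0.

APPEND 26: p_0 = 26·1 + 0 = 26, q_0 = 26·0 + 1 = 1 → 26/1
APPEND 14: p_1 = 14·26 + 1 = 365, q_1 = 14·1 + 0 = 14 → 365/14
APPEND 40: p_2 = 40·365 + 26 = 14626, q_2 = 40·14 + 1 = 561 → 14626/561
APPEND 12: p_3 = 12·14626 + 365 = 175877, q_3 = 12·561 + 14 = 6746 → 175877/6746
APPEND 5: p_4 = 5·175877 + 14626 = 894011, q_4 = 5·6746 + 561 = 34291 → 894011/34291
APPEND 45: p_5 = 45·894011 + 175877 = 40406372, q_5 = 45·34291 + 6746 = 1549841 → 40406372/1549841
APPEND 44: p_6 = 44·40406372 + 894011 = 1778774379, q_6 = 44·1549841 + 34291 = 68227295 → 1778774379/68227295
APPEND 38: p_7 = 38·1778774379 + 40406372 = 67633832774, q_7 = 38·68227295 + 1549841 = 2594187051 → 67633832774/2594187051
APPEND 32: p_8 = 32·67633832774 + 1778774379 = 2166061423147, q_8 = 32·2594187051 + 68227295 = 83082212927 → 2166061423147/83082212927
APPEND 43: p_9 = 43·2166061423147 + 67633832774 = 93208275028095, q_9 = 43·83082212927 + 2594187051 = 3575129342912 → 93208275028095/3575129342912
APPEND 40: p_10 = 40·93208275028095 + 2166061423147 = 3730497062546947, q_10 = 40·3575129342912 + 83082212927 = 143088255929407 → 3730497062546947/143088255929407
APPEND 17: p_11 = 17·3730497062546947 + 93208275028095 = 63511658338326194, q_11 = 17·143088255929407 + 3575129342912 = 2436075480142831 → 63511658338326194/2436075480142831
APPEND 29: p_12 = 29·63511658338326194 + 3730497062546947 = 1845568588874006573, q_12 = 29·2436075480142831 + 143088255929407 = 70789277180071506 → 1845568588874006573/70789277180071506
APPEND 31: p_13 = 31·1845568588874006573 + 63511658338326194 = 57276137913432529957, q_13 = 31·70789277180071506 + 2436075480142831 = 2196903668062359517 → 57276137913432529957/2196903668062359517
APPEND 23: p_14 = 23·57276137913432529957 + 1845568588874006573 = 1319196740597822195584, q_14 = 23·2196903668062359517 + 70789277180071506 = 50599573642614340397 → 1319196740597822195584/50599573642614340397
APPEND 13: p_15 = 13·1319196740597822195584 + 57276137913432529957 = 17206833765685121072549, q_15 = 13·50599573642614340397 + 2196903668062359517 = 659991361022048784678 → 17206833765685121072549/659991361022048784678

365/14
14626/561
175877/6746
894011/34291
2166061423147/83082212927
93208275028095/3575129342912
3730497062546947/143088255929407
63511658338326194/2436075480142831
1845568588874006573/70789277180071506
17206833765685121072549/659991361022048784678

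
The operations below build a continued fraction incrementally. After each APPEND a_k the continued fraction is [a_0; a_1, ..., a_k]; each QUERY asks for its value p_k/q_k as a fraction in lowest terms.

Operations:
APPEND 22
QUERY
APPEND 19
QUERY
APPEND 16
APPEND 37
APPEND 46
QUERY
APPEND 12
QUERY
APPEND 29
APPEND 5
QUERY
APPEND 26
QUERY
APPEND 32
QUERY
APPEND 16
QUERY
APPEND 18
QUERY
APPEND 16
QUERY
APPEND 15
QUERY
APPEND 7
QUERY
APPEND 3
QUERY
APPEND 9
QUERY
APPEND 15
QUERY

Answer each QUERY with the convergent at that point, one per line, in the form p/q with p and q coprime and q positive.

APPEND 22: p_0 = 22·1 + 0 = 22, q_0 = 22·0 + 1 = 1 → 22/1
APPEND 19: p_1 = 19·22 + 1 = 419, q_1 = 19·1 + 0 = 19 → 419/19
APPEND 16: p_2 = 16·419 + 22 = 6726, q_2 = 16·19 + 1 = 305 → 6726/305
APPEND 37: p_3 = 37·6726 + 419 = 249281, q_3 = 37·305 + 19 = 11304 → 249281/11304
APPEND 46: p_4 = 46·249281 + 6726 = 11473652, q_4 = 46·11304 + 305 = 520289 → 11473652/520289
APPEND 12: p_5 = 12·11473652 + 249281 = 137933105, q_5 = 12·520289 + 11304 = 6254772 → 137933105/6254772
APPEND 29: p_6 = 29·137933105 + 11473652 = 4011533697, q_6 = 29·6254772 + 520289 = 181908677 → 4011533697/181908677
APPEND 5: p_7 = 5·4011533697 + 137933105 = 20195601590, q_7 = 5·181908677 + 6254772 = 915798157 → 20195601590/915798157
APPEND 26: p_8 = 26·20195601590 + 4011533697 = 529097175037, q_8 = 26·915798157 + 181908677 = 23992660759 → 529097175037/23992660759
APPEND 32: p_9 = 32·529097175037 + 20195601590 = 16951305202774, q_9 = 32·23992660759 + 915798157 = 768680942445 → 16951305202774/768680942445
APPEND 16: p_10 = 16·16951305202774 + 529097175037 = 271749980419421, q_10 = 16·768680942445 + 23992660759 = 12322887739879 → 271749980419421/12322887739879
APPEND 18: p_11 = 18·271749980419421 + 16951305202774 = 4908450952752352, q_11 = 18·12322887739879 + 768680942445 = 222580660260267 → 4908450952752352/222580660260267
APPEND 16: p_12 = 16·4908450952752352 + 271749980419421 = 78806965224457053, q_12 = 16·222580660260267 + 12322887739879 = 3573613451904151 → 78806965224457053/3573613451904151
APPEND 15: p_13 = 15·78806965224457053 + 4908450952752352 = 1187012929319608147, q_13 = 15·3573613451904151 + 222580660260267 = 53826782438822532 → 1187012929319608147/53826782438822532
APPEND 7: p_14 = 7·1187012929319608147 + 78806965224457053 = 8387897470461714082, q_14 = 7·53826782438822532 + 3573613451904151 = 380361090523661875 → 8387897470461714082/380361090523661875
APPEND 3: p_15 = 3·8387897470461714082 + 1187012929319608147 = 26350705340704750393, q_15 = 3·380361090523661875 + 53826782438822532 = 1194910054009808157 → 26350705340704750393/1194910054009808157
APPEND 9: p_16 = 9·26350705340704750393 + 8387897470461714082 = 245544245536804467619, q_16 = 9·1194910054009808157 + 380361090523661875 = 11134551576611935288 → 245544245536804467619/11134551576611935288
APPEND 15: p_17 = 15·245544245536804467619 + 26350705340704750393 = 3709514388392771764678, q_17 = 15·11134551576611935288 + 1194910054009808157 = 168213183703188837477 → 3709514388392771764678/168213183703188837477

22/1
419/19
11473652/520289
137933105/6254772
20195601590/915798157
529097175037/23992660759
16951305202774/768680942445
271749980419421/12322887739879
4908450952752352/222580660260267
78806965224457053/3573613451904151
1187012929319608147/53826782438822532
8387897470461714082/380361090523661875
26350705340704750393/1194910054009808157
245544245536804467619/11134551576611935288
3709514388392771764678/168213183703188837477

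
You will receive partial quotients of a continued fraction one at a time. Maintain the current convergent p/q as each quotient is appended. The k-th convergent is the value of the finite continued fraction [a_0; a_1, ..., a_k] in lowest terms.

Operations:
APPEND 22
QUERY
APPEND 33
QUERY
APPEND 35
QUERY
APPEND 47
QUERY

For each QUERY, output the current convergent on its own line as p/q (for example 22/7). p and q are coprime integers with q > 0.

22/1
727/33
25467/1156
1197676/54365

APPEND 22: p_0 = 22·1 + 0 = 22, q_0 = 22·0 + 1 = 1 → 22/1
APPEND 33: p_1 = 33·22 + 1 = 727, q_1 = 33·1 + 0 = 33 → 727/33
APPEND 35: p_2 = 35·727 + 22 = 25467, q_2 = 35·33 + 1 = 1156 → 25467/1156
APPEND 47: p_3 = 47·25467 + 727 = 1197676, q_3 = 47·1156 + 33 = 54365 → 1197676/54365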